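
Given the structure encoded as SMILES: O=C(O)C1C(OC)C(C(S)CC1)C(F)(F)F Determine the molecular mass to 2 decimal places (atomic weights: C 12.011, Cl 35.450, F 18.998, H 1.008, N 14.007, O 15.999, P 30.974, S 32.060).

First, the molecular formula is C9H13F3O3S (counting implicit H from valence).
  C: 9 × 12.011 = 108.099
  F: 3 × 18.998 = 56.994
  H: 13 × 1.008 = 13.104
  O: 3 × 15.999 = 47.997
  S: 1 × 32.060 = 32.060
Sum: 9×12.011 + 3×18.998 + 13×1.008 + 3×15.999 + 1×32.060 = 258.254 → 258.25 g/mol.

258.25 g/mol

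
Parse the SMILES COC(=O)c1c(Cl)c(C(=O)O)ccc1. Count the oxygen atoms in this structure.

Scan the SMILES for O atoms (remember two-letter symbols like Cl and Br are single atoms).
Oxygen count: 4.

4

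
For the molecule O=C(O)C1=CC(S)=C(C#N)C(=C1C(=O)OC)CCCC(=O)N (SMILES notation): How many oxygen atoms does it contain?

Scan the SMILES for O atoms (remember two-letter symbols like Cl and Br are single atoms).
Oxygen count: 5.

5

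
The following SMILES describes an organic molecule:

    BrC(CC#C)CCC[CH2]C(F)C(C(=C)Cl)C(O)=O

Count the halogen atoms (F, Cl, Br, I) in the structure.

3

Halogen atoms appear at heavy-atom positions 1, 11, 15 (1×Br, 1×Cl, 1×F).
Other groups present: 1 alkene, 1 alkyne, 1 carboxylic acid.
Halogen count: 3.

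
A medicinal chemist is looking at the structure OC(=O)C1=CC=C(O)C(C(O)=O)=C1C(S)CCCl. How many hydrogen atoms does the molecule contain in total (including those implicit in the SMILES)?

11

Walk through each heavy atom and fill implicit hydrogens from standard valence (C 4, N 3, O 2, S 2, halogen 1):
  atom 1: O, bond orders sum to 1 (valence 2) → 1 H
  atom 2: C, bond orders sum to 4 (valence 4) → 0 H
  atom 3: O, bond orders sum to 2 (valence 2) → 0 H
  atom 4: C, bond orders sum to 4 (valence 4) → 0 H
  atom 5: C, bond orders sum to 3 (valence 4) → 1 H
  atom 6: C, bond orders sum to 3 (valence 4) → 1 H
  atom 7: C, bond orders sum to 4 (valence 4) → 0 H
  atom 8: O, bond orders sum to 1 (valence 2) → 1 H
  atom 9: C, bond orders sum to 4 (valence 4) → 0 H
  atom 10: C, bond orders sum to 4 (valence 4) → 0 H
  atom 11: O, bond orders sum to 1 (valence 2) → 1 H
  atom 12: O, bond orders sum to 2 (valence 2) → 0 H
  atom 13: C, bond orders sum to 4 (valence 4) → 0 H
  atom 14: C, bond orders sum to 3 (valence 4) → 1 H
  atom 15: S, bond orders sum to 1 (valence 2) → 1 H
  atom 16: C, bond orders sum to 2 (valence 4) → 2 H
  atom 17: C, bond orders sum to 2 (valence 4) → 2 H
  atom 18: Cl (halogen, monovalent) → 0 H
Total hydrogens: 11.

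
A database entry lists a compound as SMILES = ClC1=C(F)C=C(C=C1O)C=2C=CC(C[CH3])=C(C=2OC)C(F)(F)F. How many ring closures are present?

In SMILES, each pair of matching ring-closure digits denotes one ring-closing bond; the number of such bonds equals the number of independent rings.
Ring-closure bonds here: 2.

2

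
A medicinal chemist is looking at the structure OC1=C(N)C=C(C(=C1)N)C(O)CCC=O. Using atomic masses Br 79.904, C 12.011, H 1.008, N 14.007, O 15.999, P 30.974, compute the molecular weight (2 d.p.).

210.23 g/mol

First, the molecular formula is C10H14N2O3 (counting implicit H from valence).
  C: 10 × 12.011 = 120.110
  H: 14 × 1.008 = 14.112
  N: 2 × 14.007 = 28.014
  O: 3 × 15.999 = 47.997
Sum: 10×12.011 + 14×1.008 + 2×14.007 + 3×15.999 = 210.233 → 210.23 g/mol.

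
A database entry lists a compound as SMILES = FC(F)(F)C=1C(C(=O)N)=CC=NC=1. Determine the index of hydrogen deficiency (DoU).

5

Degree of unsaturation = (number of rings) + (number of π bonds).
Ring closures in the SMILES: 1.
π bonds: 4 double bonds (each 1 DoU) → 4 DoU from unsaturation.
Total DoU = 1 + 4 = 5.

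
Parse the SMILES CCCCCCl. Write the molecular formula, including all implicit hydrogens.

C5H11Cl

Walk through each heavy atom and fill implicit hydrogens from standard valence (C 4, N 3, O 2, S 2, halogen 1):
  atom 1: C, bond orders sum to 1 (valence 4) → 3 H
  atom 2: C, bond orders sum to 2 (valence 4) → 2 H
  atom 3: C, bond orders sum to 2 (valence 4) → 2 H
  atom 4: C, bond orders sum to 2 (valence 4) → 2 H
  atom 5: C, bond orders sum to 2 (valence 4) → 2 H
  atom 6: Cl (halogen, monovalent) → 0 H
Totals → C:5, H:11, Cl:1.
In Hill order: C5H11Cl.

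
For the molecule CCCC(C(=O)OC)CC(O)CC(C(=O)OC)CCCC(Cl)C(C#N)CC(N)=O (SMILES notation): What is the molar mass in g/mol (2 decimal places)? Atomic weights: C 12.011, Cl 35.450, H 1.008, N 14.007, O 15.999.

First, the molecular formula is C20H33ClN2O6 (counting implicit H from valence).
  C: 20 × 12.011 = 240.220
  Cl: 1 × 35.450 = 35.450
  H: 33 × 1.008 = 33.264
  N: 2 × 14.007 = 28.014
  O: 6 × 15.999 = 95.994
Sum: 20×12.011 + 1×35.450 + 33×1.008 + 2×14.007 + 6×15.999 = 432.942 → 432.94 g/mol.

432.94 g/mol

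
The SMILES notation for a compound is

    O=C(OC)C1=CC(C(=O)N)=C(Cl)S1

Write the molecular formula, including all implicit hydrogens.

C7H6ClNO3S

Walk through each heavy atom and fill implicit hydrogens from standard valence (C 4, N 3, O 2, S 2, halogen 1):
  atom 1: O, bond orders sum to 2 (valence 2) → 0 H
  atom 2: C, bond orders sum to 4 (valence 4) → 0 H
  atom 3: O, bond orders sum to 2 (valence 2) → 0 H
  atom 4: C, bond orders sum to 1 (valence 4) → 3 H
  atom 5: C, bond orders sum to 4 (valence 4) → 0 H
  atom 6: C, bond orders sum to 3 (valence 4) → 1 H
  atom 7: C, bond orders sum to 4 (valence 4) → 0 H
  atom 8: C, bond orders sum to 4 (valence 4) → 0 H
  atom 9: O, bond orders sum to 2 (valence 2) → 0 H
  atom 10: N, bond orders sum to 1 (valence 3) → 2 H
  atom 11: C, bond orders sum to 4 (valence 4) → 0 H
  atom 12: Cl (halogen, monovalent) → 0 H
  atom 13: S, bond orders sum to 2 (valence 2) → 0 H
Totals → C:7, H:6, Cl:1, N:1, O:3, S:1.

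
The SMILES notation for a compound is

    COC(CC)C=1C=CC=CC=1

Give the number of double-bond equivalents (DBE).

4

Molecular formula: C10H14O.
DoU = (2C + 2 + N − H − X) / 2, where X is the halogen count and O/S are ignored.
    = (2·10 + 2 + 0 − 14 − 0) / 2 = 8 / 2 = 4.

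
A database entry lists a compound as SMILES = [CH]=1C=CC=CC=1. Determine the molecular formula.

C6H6

Walk through each heavy atom and fill implicit hydrogens from standard valence (C 4, N 3, O 2, S 2, halogen 1):
  atom 1: C with explicit H count 1
  atom 2: C, bond orders sum to 3 (valence 4) → 1 H
  atom 3: C, bond orders sum to 3 (valence 4) → 1 H
  atom 4: C, bond orders sum to 3 (valence 4) → 1 H
  atom 5: C, bond orders sum to 3 (valence 4) → 1 H
  atom 6: C, bond orders sum to 3 (valence 4) → 1 H
Totals → C:6, H:6.
In Hill order: C6H6.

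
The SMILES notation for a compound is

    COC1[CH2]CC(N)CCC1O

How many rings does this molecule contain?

In SMILES, each pair of matching ring-closure digits denotes one ring-closing bond; the number of such bonds equals the number of independent rings.
Ring-closure bonds here: 1.

1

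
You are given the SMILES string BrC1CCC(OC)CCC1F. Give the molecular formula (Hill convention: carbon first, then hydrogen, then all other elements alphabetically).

C8H14BrFO

Walk through each heavy atom and fill implicit hydrogens from standard valence (C 4, N 3, O 2, S 2, halogen 1):
  atom 1: Br (halogen, monovalent) → 0 H
  atom 2: C, bond orders sum to 3 (valence 4) → 1 H
  atom 3: C, bond orders sum to 2 (valence 4) → 2 H
  atom 4: C, bond orders sum to 2 (valence 4) → 2 H
  atom 5: C, bond orders sum to 3 (valence 4) → 1 H
  atom 6: O, bond orders sum to 2 (valence 2) → 0 H
  atom 7: C, bond orders sum to 1 (valence 4) → 3 H
  atom 8: C, bond orders sum to 2 (valence 4) → 2 H
  atom 9: C, bond orders sum to 2 (valence 4) → 2 H
  atom 10: C, bond orders sum to 3 (valence 4) → 1 H
  atom 11: F (halogen, monovalent) → 0 H
Totals → C:8, H:14, Br:1, F:1, O:1.
In Hill order: C8H14BrFO.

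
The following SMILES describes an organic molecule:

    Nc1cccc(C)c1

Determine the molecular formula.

C7H9N

Walk through each heavy atom and fill implicit hydrogens from standard valence (C 4, N 3, O 2, S 2, halogen 1); for lowercase aromatic atoms, an aromatic c carries 1 H when it has two neighbours and 0 H with three, and aromatic n carries 0 H:
  atom 1: N, bond orders sum to 1 (valence 3) → 2 H
  atom 2: aromatic c, 3 neighbours → 0 H
  atom 3: aromatic c, 2 neighbours → 1 H
  atom 4: aromatic c, 2 neighbours → 1 H
  atom 5: aromatic c, 2 neighbours → 1 H
  atom 6: aromatic c, 3 neighbours → 0 H
  atom 7: C, bond orders sum to 1 (valence 4) → 3 H
  atom 8: aromatic c, 2 neighbours → 1 H
Totals → C:7, H:9, N:1.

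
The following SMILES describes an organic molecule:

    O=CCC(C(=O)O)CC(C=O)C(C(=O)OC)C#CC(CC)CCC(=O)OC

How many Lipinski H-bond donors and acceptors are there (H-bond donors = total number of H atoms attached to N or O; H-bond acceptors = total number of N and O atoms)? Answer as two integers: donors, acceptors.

1, 8

Donors: find every N or O and count the H atoms it carries.
  atom 1 (O): bond orders sum to 2 → 0 H
  atom 6 (O): bond orders sum to 2 → 0 H
  atom 7 (O): bond orders sum to 1 → 1 H
  atom 11 (O): bond orders sum to 2 → 0 H
  atom 14 (O): bond orders sum to 2 → 0 H
  atom 15 (O): bond orders sum to 2 → 0 H
  atom 25 (O): bond orders sum to 2 → 0 H
  atom 26 (O): bond orders sum to 2 → 0 H
Lipinski HBD = 1.
Acceptors: N atoms = 0, O atoms = 8 → HBA = 8.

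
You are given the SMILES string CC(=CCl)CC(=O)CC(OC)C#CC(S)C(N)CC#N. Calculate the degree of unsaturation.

Molecular formula: C14H19ClN2O2S.
DoU = (2C + 2 + N − H − X) / 2, where X is the halogen count and O/S are ignored.
    = (2·14 + 2 + 2 − 19 − 1) / 2 = 12 / 2 = 6.

6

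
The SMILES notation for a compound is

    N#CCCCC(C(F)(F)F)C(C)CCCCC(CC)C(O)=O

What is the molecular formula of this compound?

C16H26F3NO2

Walk through each heavy atom and fill implicit hydrogens from standard valence (C 4, N 3, O 2, S 2, halogen 1):
  atom 1: N, bond orders sum to 3 (valence 3) → 0 H
  atom 2: C, bond orders sum to 4 (valence 4) → 0 H
  atom 3: C, bond orders sum to 2 (valence 4) → 2 H
  atom 4: C, bond orders sum to 2 (valence 4) → 2 H
  atom 5: C, bond orders sum to 2 (valence 4) → 2 H
  atom 6: C, bond orders sum to 3 (valence 4) → 1 H
  atom 7: C, bond orders sum to 4 (valence 4) → 0 H
  atom 8: F (halogen, monovalent) → 0 H
  atom 9: F (halogen, monovalent) → 0 H
  atom 10: F (halogen, monovalent) → 0 H
  atom 11: C, bond orders sum to 3 (valence 4) → 1 H
  atom 12: C, bond orders sum to 1 (valence 4) → 3 H
  atom 13: C, bond orders sum to 2 (valence 4) → 2 H
  atom 14: C, bond orders sum to 2 (valence 4) → 2 H
  atom 15: C, bond orders sum to 2 (valence 4) → 2 H
  atom 16: C, bond orders sum to 2 (valence 4) → 2 H
  atom 17: C, bond orders sum to 3 (valence 4) → 1 H
  atom 18: C, bond orders sum to 2 (valence 4) → 2 H
  atom 19: C, bond orders sum to 1 (valence 4) → 3 H
  atom 20: C, bond orders sum to 4 (valence 4) → 0 H
  atom 21: O, bond orders sum to 1 (valence 2) → 1 H
  atom 22: O, bond orders sum to 2 (valence 2) → 0 H
Totals → C:16, H:26, F:3, N:1, O:2.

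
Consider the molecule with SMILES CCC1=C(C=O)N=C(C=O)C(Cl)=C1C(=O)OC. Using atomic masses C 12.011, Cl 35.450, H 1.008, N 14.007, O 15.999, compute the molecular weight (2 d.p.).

First, the molecular formula is C11H10ClNO4 (counting implicit H from valence).
  C: 11 × 12.011 = 132.121
  Cl: 1 × 35.450 = 35.450
  H: 10 × 1.008 = 10.080
  N: 1 × 14.007 = 14.007
  O: 4 × 15.999 = 63.996
Sum: 11×12.011 + 1×35.450 + 10×1.008 + 1×14.007 + 4×15.999 = 255.654 → 255.65 g/mol.

255.65 g/mol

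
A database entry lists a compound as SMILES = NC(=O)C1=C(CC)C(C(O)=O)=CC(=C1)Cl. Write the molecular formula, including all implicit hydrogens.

Walk through each heavy atom and fill implicit hydrogens from standard valence (C 4, N 3, O 2, S 2, halogen 1):
  atom 1: N, bond orders sum to 1 (valence 3) → 2 H
  atom 2: C, bond orders sum to 4 (valence 4) → 0 H
  atom 3: O, bond orders sum to 2 (valence 2) → 0 H
  atom 4: C, bond orders sum to 4 (valence 4) → 0 H
  atom 5: C, bond orders sum to 4 (valence 4) → 0 H
  atom 6: C, bond orders sum to 2 (valence 4) → 2 H
  atom 7: C, bond orders sum to 1 (valence 4) → 3 H
  atom 8: C, bond orders sum to 4 (valence 4) → 0 H
  atom 9: C, bond orders sum to 4 (valence 4) → 0 H
  atom 10: O, bond orders sum to 1 (valence 2) → 1 H
  atom 11: O, bond orders sum to 2 (valence 2) → 0 H
  atom 12: C, bond orders sum to 3 (valence 4) → 1 H
  atom 13: C, bond orders sum to 4 (valence 4) → 0 H
  atom 14: C, bond orders sum to 3 (valence 4) → 1 H
  atom 15: Cl (halogen, monovalent) → 0 H
Totals → C:10, H:10, Cl:1, N:1, O:3.

C10H10ClNO3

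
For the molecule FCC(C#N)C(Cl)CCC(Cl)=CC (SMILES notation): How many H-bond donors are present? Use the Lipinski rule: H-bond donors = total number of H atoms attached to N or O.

Donors: find every N or O and count the H atoms it carries.
  atom 5 (N): bond orders sum to 3 → 0 H
Lipinski HBD = 0.

0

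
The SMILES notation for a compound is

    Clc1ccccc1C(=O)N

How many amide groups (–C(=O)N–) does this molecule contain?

1

The amide motif appears at heavy-atom position 8 in the SMILES.
Amide count: 1.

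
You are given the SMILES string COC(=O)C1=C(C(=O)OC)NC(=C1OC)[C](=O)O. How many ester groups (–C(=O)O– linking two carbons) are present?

2

The ester motif appears at heavy-atom positions 3, 7 in the SMILES.
Other groups present: 1 carboxylic acid, 1 ether.
Ester count: 2.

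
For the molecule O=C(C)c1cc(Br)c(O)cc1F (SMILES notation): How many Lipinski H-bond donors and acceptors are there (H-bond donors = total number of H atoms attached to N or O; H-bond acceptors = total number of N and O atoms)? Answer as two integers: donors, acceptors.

Donors: find every N or O and count the H atoms it carries.
  atom 1 (O): bond orders sum to 2 → 0 H
  atom 9 (O): bond orders sum to 1 → 1 H
Lipinski HBD = 1.
Acceptors: N atoms = 0, O atoms = 2 → HBA = 2.

1, 2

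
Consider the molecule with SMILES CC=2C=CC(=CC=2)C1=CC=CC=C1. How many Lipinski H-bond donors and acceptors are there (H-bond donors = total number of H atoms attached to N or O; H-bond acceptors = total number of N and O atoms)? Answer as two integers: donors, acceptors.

Donors: find every N or O and count the H atoms it carries.
  (no N or O atoms present)
Lipinski HBD = 0.
Acceptors: N atoms = 0, O atoms = 0 → HBA = 0.

0, 0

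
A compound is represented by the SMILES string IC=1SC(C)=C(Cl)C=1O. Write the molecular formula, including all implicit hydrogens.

Walk through each heavy atom and fill implicit hydrogens from standard valence (C 4, N 3, O 2, S 2, halogen 1):
  atom 1: I (halogen, monovalent) → 0 H
  atom 2: C, bond orders sum to 4 (valence 4) → 0 H
  atom 3: S, bond orders sum to 2 (valence 2) → 0 H
  atom 4: C, bond orders sum to 4 (valence 4) → 0 H
  atom 5: C, bond orders sum to 1 (valence 4) → 3 H
  atom 6: C, bond orders sum to 4 (valence 4) → 0 H
  atom 7: Cl (halogen, monovalent) → 0 H
  atom 8: C, bond orders sum to 4 (valence 4) → 0 H
  atom 9: O, bond orders sum to 1 (valence 2) → 1 H
Totals → C:5, H:4, Cl:1, I:1, O:1, S:1.
In Hill order: C5H4ClIOS.

C5H4ClIOS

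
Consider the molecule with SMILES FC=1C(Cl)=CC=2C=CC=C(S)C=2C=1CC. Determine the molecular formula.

Walk through each heavy atom and fill implicit hydrogens from standard valence (C 4, N 3, O 2, S 2, halogen 1):
  atom 1: F (halogen, monovalent) → 0 H
  atom 2: C, bond orders sum to 4 (valence 4) → 0 H
  atom 3: C, bond orders sum to 4 (valence 4) → 0 H
  atom 4: Cl (halogen, monovalent) → 0 H
  atom 5: C, bond orders sum to 3 (valence 4) → 1 H
  atom 6: C, bond orders sum to 4 (valence 4) → 0 H
  atom 7: C, bond orders sum to 3 (valence 4) → 1 H
  atom 8: C, bond orders sum to 3 (valence 4) → 1 H
  atom 9: C, bond orders sum to 3 (valence 4) → 1 H
  atom 10: C, bond orders sum to 4 (valence 4) → 0 H
  atom 11: S, bond orders sum to 1 (valence 2) → 1 H
  atom 12: C, bond orders sum to 4 (valence 4) → 0 H
  atom 13: C, bond orders sum to 4 (valence 4) → 0 H
  atom 14: C, bond orders sum to 2 (valence 4) → 2 H
  atom 15: C, bond orders sum to 1 (valence 4) → 3 H
Totals → C:12, H:10, Cl:1, F:1, S:1.
In Hill order: C12H10ClFS.

C12H10ClFS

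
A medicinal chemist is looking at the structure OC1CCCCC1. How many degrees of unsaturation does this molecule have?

1

Molecular formula: C6H12O.
DoU = (2C + 2 + N − H − X) / 2, where X is the halogen count and O/S are ignored.
    = (2·6 + 2 + 0 − 12 − 0) / 2 = 2 / 2 = 1.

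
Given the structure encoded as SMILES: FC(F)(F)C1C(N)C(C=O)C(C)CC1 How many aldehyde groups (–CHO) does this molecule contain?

The aldehyde motif appears at heavy-atom position 9 in the SMILES.
Other groups present: 1 primary amine.
Aldehyde count: 1.

1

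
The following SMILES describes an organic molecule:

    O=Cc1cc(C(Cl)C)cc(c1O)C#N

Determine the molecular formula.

Walk through each heavy atom and fill implicit hydrogens from standard valence (C 4, N 3, O 2, S 2, halogen 1); for lowercase aromatic atoms, an aromatic c carries 1 H when it has two neighbours and 0 H with three, and aromatic n carries 0 H:
  atom 1: O, bond orders sum to 2 (valence 2) → 0 H
  atom 2: C, bond orders sum to 3 (valence 4) → 1 H
  atom 3: aromatic c, 3 neighbours → 0 H
  atom 4: aromatic c, 2 neighbours → 1 H
  atom 5: aromatic c, 3 neighbours → 0 H
  atom 6: C, bond orders sum to 3 (valence 4) → 1 H
  atom 7: Cl (halogen, monovalent) → 0 H
  atom 8: C, bond orders sum to 1 (valence 4) → 3 H
  atom 9: aromatic c, 2 neighbours → 1 H
  atom 10: aromatic c, 3 neighbours → 0 H
  atom 11: aromatic c, 3 neighbours → 0 H
  atom 12: O, bond orders sum to 1 (valence 2) → 1 H
  atom 13: C, bond orders sum to 4 (valence 4) → 0 H
  atom 14: N, bond orders sum to 3 (valence 3) → 0 H
Totals → C:10, H:8, Cl:1, N:1, O:2.
In Hill order: C10H8ClNO2.

C10H8ClNO2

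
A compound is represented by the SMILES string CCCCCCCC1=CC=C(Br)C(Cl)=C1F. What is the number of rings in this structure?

1

In SMILES, each pair of matching ring-closure digits denotes one ring-closing bond; the number of such bonds equals the number of independent rings.
Ring-closure bonds here: 1.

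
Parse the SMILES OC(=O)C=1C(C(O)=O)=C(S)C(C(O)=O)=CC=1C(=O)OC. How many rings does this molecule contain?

In SMILES, each pair of matching ring-closure digits denotes one ring-closing bond; the number of such bonds equals the number of independent rings.
Ring-closure bonds here: 1.

1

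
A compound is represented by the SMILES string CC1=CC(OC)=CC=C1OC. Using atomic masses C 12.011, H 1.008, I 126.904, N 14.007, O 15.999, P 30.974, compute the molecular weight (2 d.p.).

First, the molecular formula is C9H12O2 (counting implicit H from valence).
  C: 9 × 12.011 = 108.099
  H: 12 × 1.008 = 12.096
  O: 2 × 15.999 = 31.998
Sum: 9×12.011 + 12×1.008 + 2×15.999 = 152.193 → 152.19 g/mol.

152.19 g/mol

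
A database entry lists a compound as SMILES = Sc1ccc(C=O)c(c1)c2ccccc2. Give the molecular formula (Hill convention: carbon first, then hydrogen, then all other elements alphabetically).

Walk through each heavy atom and fill implicit hydrogens from standard valence (C 4, N 3, O 2, S 2, halogen 1); for lowercase aromatic atoms, an aromatic c carries 1 H when it has two neighbours and 0 H with three, and aromatic n carries 0 H:
  atom 1: S, bond orders sum to 1 (valence 2) → 1 H
  atom 2: aromatic c, 3 neighbours → 0 H
  atom 3: aromatic c, 2 neighbours → 1 H
  atom 4: aromatic c, 2 neighbours → 1 H
  atom 5: aromatic c, 3 neighbours → 0 H
  atom 6: C, bond orders sum to 3 (valence 4) → 1 H
  atom 7: O, bond orders sum to 2 (valence 2) → 0 H
  atom 8: aromatic c, 3 neighbours → 0 H
  atom 9: aromatic c, 2 neighbours → 1 H
  atom 10: aromatic c, 3 neighbours → 0 H
  atom 11: aromatic c, 2 neighbours → 1 H
  atom 12: aromatic c, 2 neighbours → 1 H
  atom 13: aromatic c, 2 neighbours → 1 H
  atom 14: aromatic c, 2 neighbours → 1 H
  atom 15: aromatic c, 2 neighbours → 1 H
Totals → C:13, H:10, O:1, S:1.
In Hill order: C13H10OS.

C13H10OS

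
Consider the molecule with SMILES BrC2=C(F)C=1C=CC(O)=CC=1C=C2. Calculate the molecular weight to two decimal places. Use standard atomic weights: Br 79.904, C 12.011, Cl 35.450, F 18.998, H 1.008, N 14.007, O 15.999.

First, the molecular formula is C10H6BrFO (counting implicit H from valence).
  Br: 1 × 79.904 = 79.904
  C: 10 × 12.011 = 120.110
  F: 1 × 18.998 = 18.998
  H: 6 × 1.008 = 6.048
  O: 1 × 15.999 = 15.999
Sum: 1×79.904 + 10×12.011 + 1×18.998 + 6×1.008 + 1×15.999 = 241.059 → 241.06 g/mol.

241.06 g/mol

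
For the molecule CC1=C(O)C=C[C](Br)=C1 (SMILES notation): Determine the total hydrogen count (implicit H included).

Walk through each heavy atom and fill implicit hydrogens from standard valence (C 4, N 3, O 2, S 2, halogen 1):
  atom 1: C, bond orders sum to 1 (valence 4) → 3 H
  atom 2: C, bond orders sum to 4 (valence 4) → 0 H
  atom 3: C, bond orders sum to 4 (valence 4) → 0 H
  atom 4: O, bond orders sum to 1 (valence 2) → 1 H
  atom 5: C, bond orders sum to 3 (valence 4) → 1 H
  atom 6: C, bond orders sum to 3 (valence 4) → 1 H
  atom 7: C with explicit H count 0
  atom 8: Br (halogen, monovalent) → 0 H
  atom 9: C, bond orders sum to 3 (valence 4) → 1 H
Total hydrogens: 7.

7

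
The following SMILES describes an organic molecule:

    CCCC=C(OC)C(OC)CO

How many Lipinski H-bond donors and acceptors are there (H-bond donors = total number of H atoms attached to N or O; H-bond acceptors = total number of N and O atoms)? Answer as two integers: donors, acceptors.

Donors: find every N or O and count the H atoms it carries.
  atom 6 (O): bond orders sum to 2 → 0 H
  atom 9 (O): bond orders sum to 2 → 0 H
  atom 12 (O): bond orders sum to 1 → 1 H
Lipinski HBD = 1.
Acceptors: N atoms = 0, O atoms = 3 → HBA = 3.

1, 3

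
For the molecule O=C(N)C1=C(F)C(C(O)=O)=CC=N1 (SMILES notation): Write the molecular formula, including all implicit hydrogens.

Walk through each heavy atom and fill implicit hydrogens from standard valence (C 4, N 3, O 2, S 2, halogen 1):
  atom 1: O, bond orders sum to 2 (valence 2) → 0 H
  atom 2: C, bond orders sum to 4 (valence 4) → 0 H
  atom 3: N, bond orders sum to 1 (valence 3) → 2 H
  atom 4: C, bond orders sum to 4 (valence 4) → 0 H
  atom 5: C, bond orders sum to 4 (valence 4) → 0 H
  atom 6: F (halogen, monovalent) → 0 H
  atom 7: C, bond orders sum to 4 (valence 4) → 0 H
  atom 8: C, bond orders sum to 4 (valence 4) → 0 H
  atom 9: O, bond orders sum to 1 (valence 2) → 1 H
  atom 10: O, bond orders sum to 2 (valence 2) → 0 H
  atom 11: C, bond orders sum to 3 (valence 4) → 1 H
  atom 12: C, bond orders sum to 3 (valence 4) → 1 H
  atom 13: N, bond orders sum to 3 (valence 3) → 0 H
Totals → C:7, H:5, F:1, N:2, O:3.

C7H5FN2O3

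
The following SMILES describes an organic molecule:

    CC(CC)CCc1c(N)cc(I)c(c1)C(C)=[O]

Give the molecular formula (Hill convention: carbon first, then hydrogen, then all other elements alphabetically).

C14H20INO

Walk through each heavy atom and fill implicit hydrogens from standard valence (C 4, N 3, O 2, S 2, halogen 1); for lowercase aromatic atoms, an aromatic c carries 1 H when it has two neighbours and 0 H with three, and aromatic n carries 0 H:
  atom 1: C, bond orders sum to 1 (valence 4) → 3 H
  atom 2: C, bond orders sum to 3 (valence 4) → 1 H
  atom 3: C, bond orders sum to 2 (valence 4) → 2 H
  atom 4: C, bond orders sum to 1 (valence 4) → 3 H
  atom 5: C, bond orders sum to 2 (valence 4) → 2 H
  atom 6: C, bond orders sum to 2 (valence 4) → 2 H
  atom 7: aromatic c, 3 neighbours → 0 H
  atom 8: aromatic c, 3 neighbours → 0 H
  atom 9: N, bond orders sum to 1 (valence 3) → 2 H
  atom 10: aromatic c, 2 neighbours → 1 H
  atom 11: aromatic c, 3 neighbours → 0 H
  atom 12: I (halogen, monovalent) → 0 H
  atom 13: aromatic c, 3 neighbours → 0 H
  atom 14: aromatic c, 2 neighbours → 1 H
  atom 15: C, bond orders sum to 4 (valence 4) → 0 H
  atom 16: C, bond orders sum to 1 (valence 4) → 3 H
  atom 17: O with explicit H count 0
Totals → C:14, H:20, I:1, N:1, O:1.
In Hill order: C14H20INO.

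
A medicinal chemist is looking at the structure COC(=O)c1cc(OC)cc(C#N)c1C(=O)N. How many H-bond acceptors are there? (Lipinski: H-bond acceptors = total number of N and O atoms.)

6

N atoms: 2; O atoms: 4.
Lipinski HBA = 2 + 4 = 6.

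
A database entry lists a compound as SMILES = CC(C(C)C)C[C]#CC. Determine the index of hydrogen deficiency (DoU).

Molecular formula: C9H16.
DoU = (2C + 2 + N − H − X) / 2, where X is the halogen count and O/S are ignored.
    = (2·9 + 2 + 0 − 16 − 0) / 2 = 4 / 2 = 2.

2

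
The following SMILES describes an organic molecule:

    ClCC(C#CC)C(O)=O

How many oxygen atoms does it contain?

Scan the SMILES for O atoms (remember two-letter symbols like Cl and Br are single atoms).
Oxygen count: 2.

2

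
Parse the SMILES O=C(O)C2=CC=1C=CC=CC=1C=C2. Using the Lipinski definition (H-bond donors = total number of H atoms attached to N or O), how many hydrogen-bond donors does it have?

1

Donors: find every N or O and count the H atoms it carries.
  atom 1 (O): bond orders sum to 2 → 0 H
  atom 3 (O): bond orders sum to 1 → 1 H
Lipinski HBD = 1.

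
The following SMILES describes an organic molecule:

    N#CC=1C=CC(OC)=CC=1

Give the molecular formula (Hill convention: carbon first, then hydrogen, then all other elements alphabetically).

Walk through each heavy atom and fill implicit hydrogens from standard valence (C 4, N 3, O 2, S 2, halogen 1):
  atom 1: N, bond orders sum to 3 (valence 3) → 0 H
  atom 2: C, bond orders sum to 4 (valence 4) → 0 H
  atom 3: C, bond orders sum to 4 (valence 4) → 0 H
  atom 4: C, bond orders sum to 3 (valence 4) → 1 H
  atom 5: C, bond orders sum to 3 (valence 4) → 1 H
  atom 6: C, bond orders sum to 4 (valence 4) → 0 H
  atom 7: O, bond orders sum to 2 (valence 2) → 0 H
  atom 8: C, bond orders sum to 1 (valence 4) → 3 H
  atom 9: C, bond orders sum to 3 (valence 4) → 1 H
  atom 10: C, bond orders sum to 3 (valence 4) → 1 H
Totals → C:8, H:7, N:1, O:1.
In Hill order: C8H7NO.

C8H7NO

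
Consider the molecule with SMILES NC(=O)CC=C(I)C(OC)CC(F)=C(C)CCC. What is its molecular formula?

C13H21FINO2

Walk through each heavy atom and fill implicit hydrogens from standard valence (C 4, N 3, O 2, S 2, halogen 1):
  atom 1: N, bond orders sum to 1 (valence 3) → 2 H
  atom 2: C, bond orders sum to 4 (valence 4) → 0 H
  atom 3: O, bond orders sum to 2 (valence 2) → 0 H
  atom 4: C, bond orders sum to 2 (valence 4) → 2 H
  atom 5: C, bond orders sum to 3 (valence 4) → 1 H
  atom 6: C, bond orders sum to 4 (valence 4) → 0 H
  atom 7: I (halogen, monovalent) → 0 H
  atom 8: C, bond orders sum to 3 (valence 4) → 1 H
  atom 9: O, bond orders sum to 2 (valence 2) → 0 H
  atom 10: C, bond orders sum to 1 (valence 4) → 3 H
  atom 11: C, bond orders sum to 2 (valence 4) → 2 H
  atom 12: C, bond orders sum to 4 (valence 4) → 0 H
  atom 13: F (halogen, monovalent) → 0 H
  atom 14: C, bond orders sum to 4 (valence 4) → 0 H
  atom 15: C, bond orders sum to 1 (valence 4) → 3 H
  atom 16: C, bond orders sum to 2 (valence 4) → 2 H
  atom 17: C, bond orders sum to 2 (valence 4) → 2 H
  atom 18: C, bond orders sum to 1 (valence 4) → 3 H
Totals → C:13, H:21, F:1, I:1, N:1, O:2.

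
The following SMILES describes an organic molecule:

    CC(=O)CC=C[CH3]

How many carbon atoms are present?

6

Count every carbon token in the SMILES (each C, including those in ring-closure positions and inside branches).
Carbon count: 6.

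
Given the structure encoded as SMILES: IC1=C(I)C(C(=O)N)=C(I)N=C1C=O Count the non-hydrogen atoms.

14

Every atom symbol written in the SMILES (organic subset) is one heavy atom; implicit H are not written.
Heavy atoms by element → C:7, I:3, N:2, O:2.
Total: 14.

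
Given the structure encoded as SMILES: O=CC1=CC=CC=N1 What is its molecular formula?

Walk through each heavy atom and fill implicit hydrogens from standard valence (C 4, N 3, O 2, S 2, halogen 1):
  atom 1: O, bond orders sum to 2 (valence 2) → 0 H
  atom 2: C, bond orders sum to 3 (valence 4) → 1 H
  atom 3: C, bond orders sum to 4 (valence 4) → 0 H
  atom 4: C, bond orders sum to 3 (valence 4) → 1 H
  atom 5: C, bond orders sum to 3 (valence 4) → 1 H
  atom 6: C, bond orders sum to 3 (valence 4) → 1 H
  atom 7: C, bond orders sum to 3 (valence 4) → 1 H
  atom 8: N, bond orders sum to 3 (valence 3) → 0 H
Totals → C:6, H:5, N:1, O:1.
In Hill order: C6H5NO.

C6H5NO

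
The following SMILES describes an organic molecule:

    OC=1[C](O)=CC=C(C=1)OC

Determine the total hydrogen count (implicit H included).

8

Walk through each heavy atom and fill implicit hydrogens from standard valence (C 4, N 3, O 2, S 2, halogen 1):
  atom 1: O, bond orders sum to 1 (valence 2) → 1 H
  atom 2: C, bond orders sum to 4 (valence 4) → 0 H
  atom 3: C with explicit H count 0
  atom 4: O, bond orders sum to 1 (valence 2) → 1 H
  atom 5: C, bond orders sum to 3 (valence 4) → 1 H
  atom 6: C, bond orders sum to 3 (valence 4) → 1 H
  atom 7: C, bond orders sum to 4 (valence 4) → 0 H
  atom 8: C, bond orders sum to 3 (valence 4) → 1 H
  atom 9: O, bond orders sum to 2 (valence 2) → 0 H
  atom 10: C, bond orders sum to 1 (valence 4) → 3 H
Total hydrogens: 8.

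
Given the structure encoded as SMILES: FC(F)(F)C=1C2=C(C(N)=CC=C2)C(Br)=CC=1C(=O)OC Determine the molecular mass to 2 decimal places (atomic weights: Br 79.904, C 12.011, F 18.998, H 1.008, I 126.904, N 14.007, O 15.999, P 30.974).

348.12 g/mol

First, the molecular formula is C13H9BrF3NO2 (counting implicit H from valence).
  Br: 1 × 79.904 = 79.904
  C: 13 × 12.011 = 156.143
  F: 3 × 18.998 = 56.994
  H: 9 × 1.008 = 9.072
  N: 1 × 14.007 = 14.007
  O: 2 × 15.999 = 31.998
Sum: 1×79.904 + 13×12.011 + 3×18.998 + 9×1.008 + 1×14.007 + 2×15.999 = 348.118 → 348.12 g/mol.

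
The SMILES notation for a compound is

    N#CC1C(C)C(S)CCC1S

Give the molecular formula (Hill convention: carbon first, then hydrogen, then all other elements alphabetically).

Walk through each heavy atom and fill implicit hydrogens from standard valence (C 4, N 3, O 2, S 2, halogen 1):
  atom 1: N, bond orders sum to 3 (valence 3) → 0 H
  atom 2: C, bond orders sum to 4 (valence 4) → 0 H
  atom 3: C, bond orders sum to 3 (valence 4) → 1 H
  atom 4: C, bond orders sum to 3 (valence 4) → 1 H
  atom 5: C, bond orders sum to 1 (valence 4) → 3 H
  atom 6: C, bond orders sum to 3 (valence 4) → 1 H
  atom 7: S, bond orders sum to 1 (valence 2) → 1 H
  atom 8: C, bond orders sum to 2 (valence 4) → 2 H
  atom 9: C, bond orders sum to 2 (valence 4) → 2 H
  atom 10: C, bond orders sum to 3 (valence 4) → 1 H
  atom 11: S, bond orders sum to 1 (valence 2) → 1 H
Totals → C:8, H:13, N:1, S:2.

C8H13NS2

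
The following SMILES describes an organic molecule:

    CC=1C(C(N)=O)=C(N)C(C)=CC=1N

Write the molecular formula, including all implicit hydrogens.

Walk through each heavy atom and fill implicit hydrogens from standard valence (C 4, N 3, O 2, S 2, halogen 1):
  atom 1: C, bond orders sum to 1 (valence 4) → 3 H
  atom 2: C, bond orders sum to 4 (valence 4) → 0 H
  atom 3: C, bond orders sum to 4 (valence 4) → 0 H
  atom 4: C, bond orders sum to 4 (valence 4) → 0 H
  atom 5: N, bond orders sum to 1 (valence 3) → 2 H
  atom 6: O, bond orders sum to 2 (valence 2) → 0 H
  atom 7: C, bond orders sum to 4 (valence 4) → 0 H
  atom 8: N, bond orders sum to 1 (valence 3) → 2 H
  atom 9: C, bond orders sum to 4 (valence 4) → 0 H
  atom 10: C, bond orders sum to 1 (valence 4) → 3 H
  atom 11: C, bond orders sum to 3 (valence 4) → 1 H
  atom 12: C, bond orders sum to 4 (valence 4) → 0 H
  atom 13: N, bond orders sum to 1 (valence 3) → 2 H
Totals → C:9, H:13, N:3, O:1.

C9H13N3O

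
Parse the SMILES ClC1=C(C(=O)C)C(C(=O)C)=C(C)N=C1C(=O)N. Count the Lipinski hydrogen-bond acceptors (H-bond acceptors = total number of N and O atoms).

N atoms: 2; O atoms: 3.
Lipinski HBA = 2 + 3 = 5.

5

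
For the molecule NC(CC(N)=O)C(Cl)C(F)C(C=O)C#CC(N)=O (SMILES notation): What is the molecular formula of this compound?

Walk through each heavy atom and fill implicit hydrogens from standard valence (C 4, N 3, O 2, S 2, halogen 1):
  atom 1: N, bond orders sum to 1 (valence 3) → 2 H
  atom 2: C, bond orders sum to 3 (valence 4) → 1 H
  atom 3: C, bond orders sum to 2 (valence 4) → 2 H
  atom 4: C, bond orders sum to 4 (valence 4) → 0 H
  atom 5: N, bond orders sum to 1 (valence 3) → 2 H
  atom 6: O, bond orders sum to 2 (valence 2) → 0 H
  atom 7: C, bond orders sum to 3 (valence 4) → 1 H
  atom 8: Cl (halogen, monovalent) → 0 H
  atom 9: C, bond orders sum to 3 (valence 4) → 1 H
  atom 10: F (halogen, monovalent) → 0 H
  atom 11: C, bond orders sum to 3 (valence 4) → 1 H
  atom 12: C, bond orders sum to 3 (valence 4) → 1 H
  atom 13: O, bond orders sum to 2 (valence 2) → 0 H
  atom 14: C, bond orders sum to 4 (valence 4) → 0 H
  atom 15: C, bond orders sum to 4 (valence 4) → 0 H
  atom 16: C, bond orders sum to 4 (valence 4) → 0 H
  atom 17: N, bond orders sum to 1 (valence 3) → 2 H
  atom 18: O, bond orders sum to 2 (valence 2) → 0 H
Totals → C:10, H:13, Cl:1, F:1, N:3, O:3.

C10H13ClFN3O3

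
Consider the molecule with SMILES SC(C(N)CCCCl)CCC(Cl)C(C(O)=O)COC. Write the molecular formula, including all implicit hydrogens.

C12H23Cl2NO3S

Walk through each heavy atom and fill implicit hydrogens from standard valence (C 4, N 3, O 2, S 2, halogen 1):
  atom 1: S, bond orders sum to 1 (valence 2) → 1 H
  atom 2: C, bond orders sum to 3 (valence 4) → 1 H
  atom 3: C, bond orders sum to 3 (valence 4) → 1 H
  atom 4: N, bond orders sum to 1 (valence 3) → 2 H
  atom 5: C, bond orders sum to 2 (valence 4) → 2 H
  atom 6: C, bond orders sum to 2 (valence 4) → 2 H
  atom 7: C, bond orders sum to 2 (valence 4) → 2 H
  atom 8: Cl (halogen, monovalent) → 0 H
  atom 9: C, bond orders sum to 2 (valence 4) → 2 H
  atom 10: C, bond orders sum to 2 (valence 4) → 2 H
  atom 11: C, bond orders sum to 3 (valence 4) → 1 H
  atom 12: Cl (halogen, monovalent) → 0 H
  atom 13: C, bond orders sum to 3 (valence 4) → 1 H
  atom 14: C, bond orders sum to 4 (valence 4) → 0 H
  atom 15: O, bond orders sum to 1 (valence 2) → 1 H
  atom 16: O, bond orders sum to 2 (valence 2) → 0 H
  atom 17: C, bond orders sum to 2 (valence 4) → 2 H
  atom 18: O, bond orders sum to 2 (valence 2) → 0 H
  atom 19: C, bond orders sum to 1 (valence 4) → 3 H
Totals → C:12, H:23, Cl:2, N:1, O:3, S:1.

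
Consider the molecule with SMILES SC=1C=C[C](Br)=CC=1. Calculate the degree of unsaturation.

4

Molecular formula: C6H5BrS.
DoU = (2C + 2 + N − H − X) / 2, where X is the halogen count and O/S are ignored.
    = (2·6 + 2 + 0 − 5 − 1) / 2 = 8 / 2 = 4.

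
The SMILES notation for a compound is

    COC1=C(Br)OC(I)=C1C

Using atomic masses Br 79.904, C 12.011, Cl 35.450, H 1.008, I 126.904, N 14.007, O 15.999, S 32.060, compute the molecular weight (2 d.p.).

316.92 g/mol

First, the molecular formula is C6H6BrIO2 (counting implicit H from valence).
  Br: 1 × 79.904 = 79.904
  C: 6 × 12.011 = 72.066
  H: 6 × 1.008 = 6.048
  I: 1 × 126.904 = 126.904
  O: 2 × 15.999 = 31.998
Sum: 1×79.904 + 6×12.011 + 6×1.008 + 1×126.904 + 2×15.999 = 316.920 → 316.92 g/mol.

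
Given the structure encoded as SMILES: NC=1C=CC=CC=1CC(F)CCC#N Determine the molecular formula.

Walk through each heavy atom and fill implicit hydrogens from standard valence (C 4, N 3, O 2, S 2, halogen 1):
  atom 1: N, bond orders sum to 1 (valence 3) → 2 H
  atom 2: C, bond orders sum to 4 (valence 4) → 0 H
  atom 3: C, bond orders sum to 3 (valence 4) → 1 H
  atom 4: C, bond orders sum to 3 (valence 4) → 1 H
  atom 5: C, bond orders sum to 3 (valence 4) → 1 H
  atom 6: C, bond orders sum to 3 (valence 4) → 1 H
  atom 7: C, bond orders sum to 4 (valence 4) → 0 H
  atom 8: C, bond orders sum to 2 (valence 4) → 2 H
  atom 9: C, bond orders sum to 3 (valence 4) → 1 H
  atom 10: F (halogen, monovalent) → 0 H
  atom 11: C, bond orders sum to 2 (valence 4) → 2 H
  atom 12: C, bond orders sum to 2 (valence 4) → 2 H
  atom 13: C, bond orders sum to 4 (valence 4) → 0 H
  atom 14: N, bond orders sum to 3 (valence 3) → 0 H
Totals → C:11, H:13, F:1, N:2.
In Hill order: C11H13FN2.

C11H13FN2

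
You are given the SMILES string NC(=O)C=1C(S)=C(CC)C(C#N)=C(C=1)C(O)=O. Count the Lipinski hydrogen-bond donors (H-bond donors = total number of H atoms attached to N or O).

3

Donors: find every N or O and count the H atoms it carries.
  atom 1 (N): bond orders sum to 1 → 2 H
  atom 3 (O): bond orders sum to 2 → 0 H
  atom 12 (N): bond orders sum to 3 → 0 H
  atom 16 (O): bond orders sum to 1 → 1 H
  atom 17 (O): bond orders sum to 2 → 0 H
Lipinski HBD = 3.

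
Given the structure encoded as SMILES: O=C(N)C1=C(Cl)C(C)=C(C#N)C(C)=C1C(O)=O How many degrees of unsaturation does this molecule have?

Degree of unsaturation = (number of rings) + (number of π bonds).
Ring closures in the SMILES: 1.
π bonds: 5 double bonds (each 1 DoU), 1 triple bond (each 2 DoU) → 7 DoU from unsaturation.
Total DoU = 1 + 7 = 8.

8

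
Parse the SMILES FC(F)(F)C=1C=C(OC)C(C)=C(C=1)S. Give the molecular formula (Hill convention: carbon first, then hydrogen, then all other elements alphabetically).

Walk through each heavy atom and fill implicit hydrogens from standard valence (C 4, N 3, O 2, S 2, halogen 1):
  atom 1: F (halogen, monovalent) → 0 H
  atom 2: C, bond orders sum to 4 (valence 4) → 0 H
  atom 3: F (halogen, monovalent) → 0 H
  atom 4: F (halogen, monovalent) → 0 H
  atom 5: C, bond orders sum to 4 (valence 4) → 0 H
  atom 6: C, bond orders sum to 3 (valence 4) → 1 H
  atom 7: C, bond orders sum to 4 (valence 4) → 0 H
  atom 8: O, bond orders sum to 2 (valence 2) → 0 H
  atom 9: C, bond orders sum to 1 (valence 4) → 3 H
  atom 10: C, bond orders sum to 4 (valence 4) → 0 H
  atom 11: C, bond orders sum to 1 (valence 4) → 3 H
  atom 12: C, bond orders sum to 4 (valence 4) → 0 H
  atom 13: C, bond orders sum to 3 (valence 4) → 1 H
  atom 14: S, bond orders sum to 1 (valence 2) → 1 H
Totals → C:9, H:9, F:3, O:1, S:1.

C9H9F3OS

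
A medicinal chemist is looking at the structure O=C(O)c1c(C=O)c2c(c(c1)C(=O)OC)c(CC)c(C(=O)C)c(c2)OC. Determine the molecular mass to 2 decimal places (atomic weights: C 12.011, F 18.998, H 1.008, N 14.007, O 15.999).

First, the molecular formula is C19H18O7 (counting implicit H from valence).
  C: 19 × 12.011 = 228.209
  H: 18 × 1.008 = 18.144
  O: 7 × 15.999 = 111.993
Sum: 19×12.011 + 18×1.008 + 7×15.999 = 358.346 → 358.35 g/mol.

358.35 g/mol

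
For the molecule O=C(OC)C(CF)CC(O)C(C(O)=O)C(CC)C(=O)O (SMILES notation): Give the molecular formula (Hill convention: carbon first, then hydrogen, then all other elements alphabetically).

Walk through each heavy atom and fill implicit hydrogens from standard valence (C 4, N 3, O 2, S 2, halogen 1):
  atom 1: O, bond orders sum to 2 (valence 2) → 0 H
  atom 2: C, bond orders sum to 4 (valence 4) → 0 H
  atom 3: O, bond orders sum to 2 (valence 2) → 0 H
  atom 4: C, bond orders sum to 1 (valence 4) → 3 H
  atom 5: C, bond orders sum to 3 (valence 4) → 1 H
  atom 6: C, bond orders sum to 2 (valence 4) → 2 H
  atom 7: F (halogen, monovalent) → 0 H
  atom 8: C, bond orders sum to 2 (valence 4) → 2 H
  atom 9: C, bond orders sum to 3 (valence 4) → 1 H
  atom 10: O, bond orders sum to 1 (valence 2) → 1 H
  atom 11: C, bond orders sum to 3 (valence 4) → 1 H
  atom 12: C, bond orders sum to 4 (valence 4) → 0 H
  atom 13: O, bond orders sum to 1 (valence 2) → 1 H
  atom 14: O, bond orders sum to 2 (valence 2) → 0 H
  atom 15: C, bond orders sum to 3 (valence 4) → 1 H
  atom 16: C, bond orders sum to 2 (valence 4) → 2 H
  atom 17: C, bond orders sum to 1 (valence 4) → 3 H
  atom 18: C, bond orders sum to 4 (valence 4) → 0 H
  atom 19: O, bond orders sum to 2 (valence 2) → 0 H
  atom 20: O, bond orders sum to 1 (valence 2) → 1 H
Totals → C:12, H:19, F:1, O:7.
In Hill order: C12H19FO7.

C12H19FO7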